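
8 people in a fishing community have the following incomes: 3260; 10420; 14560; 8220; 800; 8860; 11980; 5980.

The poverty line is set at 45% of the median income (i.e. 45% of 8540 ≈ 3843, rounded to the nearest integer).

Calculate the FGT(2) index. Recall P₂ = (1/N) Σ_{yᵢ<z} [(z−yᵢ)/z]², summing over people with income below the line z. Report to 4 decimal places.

0.0813

Poor units: 800, 3260 (q = 2 of N = 8).
Relative gaps: (3843−800)/3843 = 0.7918; (3843−3260)/3843 = 0.1517.
Squared: 0.6270; 0.0230.
Sum = 0.650008; P₂ = 0.650008 / 8 = 0.0813.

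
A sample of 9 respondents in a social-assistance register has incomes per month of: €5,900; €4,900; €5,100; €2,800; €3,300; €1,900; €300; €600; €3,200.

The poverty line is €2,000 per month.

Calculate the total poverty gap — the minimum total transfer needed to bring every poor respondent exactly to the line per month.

Below the line: €300, €600, €1,900 (q = 3 of N = 9).
Individual gaps: 2000−300 = 1700; 2000−600 = 1400; 2000−1900 = 100.
Aggregate gap = €3,200.

€3,200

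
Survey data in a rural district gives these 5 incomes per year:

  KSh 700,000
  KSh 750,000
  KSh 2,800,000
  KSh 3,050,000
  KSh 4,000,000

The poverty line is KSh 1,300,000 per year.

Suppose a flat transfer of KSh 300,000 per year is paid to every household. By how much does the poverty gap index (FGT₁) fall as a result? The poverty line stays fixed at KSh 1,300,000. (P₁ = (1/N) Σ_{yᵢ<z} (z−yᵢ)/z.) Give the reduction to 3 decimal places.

0.092

Before: below the line — KSh 700,000, KSh 750,000; poverty gap index (FGT₁) = 0.17692.
After the KSh 300,000 transfer: below the line — KSh 1,000,000, KSh 1,050,000; poverty gap index (FGT₁) = 0.08462.
Reduction = 0.17692 − 0.08462 = 0.092.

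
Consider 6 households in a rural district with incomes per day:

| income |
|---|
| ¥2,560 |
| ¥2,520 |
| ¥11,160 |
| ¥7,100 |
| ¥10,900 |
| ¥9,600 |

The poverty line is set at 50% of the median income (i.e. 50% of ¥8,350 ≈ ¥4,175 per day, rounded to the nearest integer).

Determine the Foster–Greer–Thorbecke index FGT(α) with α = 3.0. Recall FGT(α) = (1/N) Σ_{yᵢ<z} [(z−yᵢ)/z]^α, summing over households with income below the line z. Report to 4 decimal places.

0.0200

Incomes under z: ¥2,520, ¥2,560 (q = 2 of N = 6).
Relative gaps: (4175−2520)/4175 = 0.3964; (4175−2560)/4175 = 0.3868.
Raised to α = 3.0: 0.06229; 0.05788.
Sum = 0.120174; FGT(3.0) = 0.120174 / 6 = 0.0200.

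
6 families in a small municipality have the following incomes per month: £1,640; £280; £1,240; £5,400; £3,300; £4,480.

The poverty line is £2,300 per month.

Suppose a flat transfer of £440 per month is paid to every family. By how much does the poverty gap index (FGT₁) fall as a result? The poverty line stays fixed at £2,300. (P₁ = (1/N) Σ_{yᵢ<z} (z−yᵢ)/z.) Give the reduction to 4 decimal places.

Before: below the line — £280, £1,240, £1,640; poverty gap index (FGT₁) = 0.271014.
After the £440 transfer: below the line — £720, £1,680, £2,080; poverty gap index (FGT₁) = 0.175362.
Reduction = 0.271014 − 0.175362 = 0.0957.

0.0957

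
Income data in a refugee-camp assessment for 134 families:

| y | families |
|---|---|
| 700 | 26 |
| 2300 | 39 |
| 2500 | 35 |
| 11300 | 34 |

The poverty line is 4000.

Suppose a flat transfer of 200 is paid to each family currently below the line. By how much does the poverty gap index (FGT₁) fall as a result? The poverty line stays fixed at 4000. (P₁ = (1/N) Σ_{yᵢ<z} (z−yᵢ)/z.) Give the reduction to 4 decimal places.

Before: below the line — 26×700, 39×2300, 35×2500; poverty gap index (FGT₁) = 0.381716.
After the 200 transfer: below the line — 26×900, 39×2500, 35×2700; poverty gap index (FGT₁) = 0.344403.
Reduction = 0.381716 − 0.344403 = 0.0373.

0.0373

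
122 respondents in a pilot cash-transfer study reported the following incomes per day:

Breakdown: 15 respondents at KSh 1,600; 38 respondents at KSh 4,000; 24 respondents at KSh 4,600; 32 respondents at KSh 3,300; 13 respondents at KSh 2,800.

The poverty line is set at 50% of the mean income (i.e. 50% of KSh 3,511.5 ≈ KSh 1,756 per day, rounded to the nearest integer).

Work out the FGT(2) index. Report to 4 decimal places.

0.0010

Poor units: 15×KSh 1,600 (q = 15 of N = 122).
Gap ratios (z−y)/z: (1756−1600)/1756 = 0.0888 (×15).
Squared: 0.0079 (×15).
Sum = 0.118384; P₂ = 0.118384 / 122 = 0.0010.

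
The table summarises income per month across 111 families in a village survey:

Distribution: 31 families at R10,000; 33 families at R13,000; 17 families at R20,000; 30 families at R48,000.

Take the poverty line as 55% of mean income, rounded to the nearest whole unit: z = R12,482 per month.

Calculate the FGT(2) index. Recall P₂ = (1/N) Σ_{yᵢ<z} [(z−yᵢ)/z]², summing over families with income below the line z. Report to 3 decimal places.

Below z: 31×R10,000 (q = 31 of N = 111).
Shortfall ratios: (12482−10000)/12482 = 0.1988 (×31).
Squared: 0.0395 (×31).
Sum = 1.225736; P₂ = 1.225736 / 111 = 0.011.

0.011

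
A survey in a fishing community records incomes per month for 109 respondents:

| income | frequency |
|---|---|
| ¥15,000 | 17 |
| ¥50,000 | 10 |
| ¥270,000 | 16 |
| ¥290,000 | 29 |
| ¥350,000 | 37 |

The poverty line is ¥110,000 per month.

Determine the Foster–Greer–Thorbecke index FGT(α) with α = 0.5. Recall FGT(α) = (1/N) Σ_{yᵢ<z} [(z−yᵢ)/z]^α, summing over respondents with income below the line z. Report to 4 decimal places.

Below the line: 17×¥15,000, 10×¥50,000 (q = 27 of N = 109).
Gap ratios (z−y)/z: (110000−15000)/110000 = 0.8636 (×17); (110000−50000)/110000 = 0.5455 (×10).
Raised to α = 0.5: 0.92932 (×17); 0.73855 (×10).
Sum = 23.183936; FGT(0.5) = 23.183936 / 109 = 0.2127.

0.2127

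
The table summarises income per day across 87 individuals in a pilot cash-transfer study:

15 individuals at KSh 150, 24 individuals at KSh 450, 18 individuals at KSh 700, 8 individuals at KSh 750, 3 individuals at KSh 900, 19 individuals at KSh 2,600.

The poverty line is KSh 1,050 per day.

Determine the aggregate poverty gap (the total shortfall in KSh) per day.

Incomes under z: 15×KSh 150, 24×KSh 450, 18×KSh 700, 8×KSh 750, 3×KSh 900 (q = 68 of N = 87).
Individual gaps: 15×(1050−150) = 13500; 24×(1050−450) = 14400; 18×(1050−700) = 6300; 8×(1050−750) = 2400; 3×(1050−900) = 450.
Aggregate gap = KSh 37,050.

KSh 37,050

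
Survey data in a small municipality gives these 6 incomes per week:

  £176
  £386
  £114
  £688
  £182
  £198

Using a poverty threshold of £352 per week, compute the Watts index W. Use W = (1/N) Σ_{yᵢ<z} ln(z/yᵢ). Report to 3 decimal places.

Poor units: £114, £176, £182, £198 (q = 4 of N = 6).
Log shortfalls: ln(352/114) = 1.1274; ln(352/176) = 0.6931; ln(352/182) = 0.6596; ln(352/198) = 0.5754.
W = 3.055569 / 6 = 0.509.

0.509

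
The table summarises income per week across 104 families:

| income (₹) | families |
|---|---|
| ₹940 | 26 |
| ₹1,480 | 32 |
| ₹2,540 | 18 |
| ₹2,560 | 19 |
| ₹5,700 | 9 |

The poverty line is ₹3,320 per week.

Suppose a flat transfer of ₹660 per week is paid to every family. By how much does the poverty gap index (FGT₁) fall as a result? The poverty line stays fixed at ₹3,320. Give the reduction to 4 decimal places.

Before: below the line — 26×₹940, 32×₹1,480, 18×₹2,540, 19×₹2,560; poverty gap index (FGT₁) = 0.432229.
After the ₹660 transfer: below the line — 26×₹1,600, 32×₹2,140, 18×₹3,200, 19×₹3,220; poverty gap index (FGT₁) = 0.250637.
Reduction = 0.432229 − 0.250637 = 0.1816.

0.1816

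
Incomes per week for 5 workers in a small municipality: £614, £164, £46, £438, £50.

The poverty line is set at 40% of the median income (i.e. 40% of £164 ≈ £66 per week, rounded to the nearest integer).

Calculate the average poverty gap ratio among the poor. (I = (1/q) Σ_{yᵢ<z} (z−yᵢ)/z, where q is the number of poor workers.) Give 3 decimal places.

0.273

Below z: £46, £50 (q = 2 of N = 5).
Shortfall ratios (z−y)/z: 0.3030, 0.2424; sum = 0.545455.
I averages over the q = 2 poor units only: 0.545455 / 2 = 0.273.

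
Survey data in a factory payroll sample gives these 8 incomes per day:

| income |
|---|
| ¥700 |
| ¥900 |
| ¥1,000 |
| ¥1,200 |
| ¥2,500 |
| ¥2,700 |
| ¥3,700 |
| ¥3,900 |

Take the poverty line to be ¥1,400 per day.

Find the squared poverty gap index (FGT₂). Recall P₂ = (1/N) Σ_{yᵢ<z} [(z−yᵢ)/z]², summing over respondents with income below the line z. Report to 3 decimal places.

Below z: ¥700, ¥900, ¥1,000, ¥1,200 (q = 4 of N = 8).
Gap ratios (z−y)/z: (1400−700)/1400 = 0.5000; (1400−900)/1400 = 0.3571; (1400−1000)/1400 = 0.2857; (1400−1200)/1400 = 0.1429.
Squared: 0.2500; 0.1276; 0.0816; 0.0204.
Sum = 0.479592; P₂ = 0.479592 / 8 = 0.060.

0.060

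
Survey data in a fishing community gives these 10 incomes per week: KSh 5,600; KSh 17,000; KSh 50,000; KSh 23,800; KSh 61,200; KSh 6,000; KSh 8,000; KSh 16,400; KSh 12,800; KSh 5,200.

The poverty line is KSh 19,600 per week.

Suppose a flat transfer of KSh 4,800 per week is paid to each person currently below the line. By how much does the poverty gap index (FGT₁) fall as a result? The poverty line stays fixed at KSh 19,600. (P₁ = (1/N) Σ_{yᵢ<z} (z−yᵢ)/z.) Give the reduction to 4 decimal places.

0.1520

Before: below the line — KSh 5,200, KSh 5,600, KSh 6,000, KSh 8,000, KSh 12,800, KSh 16,400, KSh 17,000; poverty gap index (FGT₁) = 0.337755.
After the KSh 4,800 transfer: below the line — KSh 10,000, KSh 10,400, KSh 10,800, KSh 12,800, KSh 17,600; poverty gap index (FGT₁) = 0.185714.
Reduction = 0.337755 − 0.185714 = 0.1520.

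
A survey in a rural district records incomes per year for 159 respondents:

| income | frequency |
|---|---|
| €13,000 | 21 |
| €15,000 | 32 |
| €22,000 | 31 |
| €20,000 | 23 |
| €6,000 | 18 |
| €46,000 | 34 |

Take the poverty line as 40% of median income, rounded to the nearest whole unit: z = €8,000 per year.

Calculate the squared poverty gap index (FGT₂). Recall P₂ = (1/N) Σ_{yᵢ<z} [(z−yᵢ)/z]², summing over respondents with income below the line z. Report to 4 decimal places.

Poor units: 18×€6,000 (q = 18 of N = 159).
Normalized shortfalls: (8000−6000)/8000 = 0.2500 (×18).
Squared: 0.0625 (×18).
Sum = 1.125000; P₂ = 1.125000 / 159 = 0.0071.

0.0071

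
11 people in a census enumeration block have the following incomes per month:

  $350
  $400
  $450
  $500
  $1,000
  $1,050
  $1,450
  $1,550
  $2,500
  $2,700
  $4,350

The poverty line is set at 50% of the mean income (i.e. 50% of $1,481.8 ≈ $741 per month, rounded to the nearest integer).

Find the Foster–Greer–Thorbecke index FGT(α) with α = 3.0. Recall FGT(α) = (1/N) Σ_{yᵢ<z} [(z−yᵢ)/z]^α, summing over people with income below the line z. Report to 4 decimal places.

0.0308

Incomes under z: $350, $400, $450, $500 (q = 4 of N = 11).
Relative gaps: (741−350)/741 = 0.5277; (741−400)/741 = 0.4602; (741−450)/741 = 0.3927; (741−500)/741 = 0.3252.
Raised to α = 3.0: 0.14692; 0.09746; 0.06057; 0.03440.
Sum = 0.339343; FGT(3.0) = 0.339343 / 11 = 0.0308.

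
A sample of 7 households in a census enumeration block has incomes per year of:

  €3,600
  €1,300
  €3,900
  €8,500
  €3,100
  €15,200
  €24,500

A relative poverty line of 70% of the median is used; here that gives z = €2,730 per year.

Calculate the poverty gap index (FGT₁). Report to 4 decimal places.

Below z: €1,300 (q = 1 of N = 7).
Shortfall ratios: (2730−1300)/2730 = 0.5238.
Sum of shortfalls = 0.523810; P₁ averages over all N: 0.523810 / 7 = 0.0748.

0.0748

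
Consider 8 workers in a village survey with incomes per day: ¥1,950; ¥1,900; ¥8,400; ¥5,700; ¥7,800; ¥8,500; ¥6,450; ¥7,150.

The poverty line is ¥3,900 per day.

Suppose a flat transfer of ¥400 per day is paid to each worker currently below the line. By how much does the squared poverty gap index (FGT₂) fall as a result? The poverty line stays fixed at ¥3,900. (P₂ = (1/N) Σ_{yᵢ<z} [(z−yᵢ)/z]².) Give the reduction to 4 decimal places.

0.0233

Before: below the line — ¥1,900, ¥1,950; squared poverty gap index (FGT₂) = 0.064123.
After the ¥400 transfer: below the line — ¥2,300, ¥2,350; squared poverty gap index (FGT₂) = 0.040783.
Reduction = 0.064123 − 0.040783 = 0.0233.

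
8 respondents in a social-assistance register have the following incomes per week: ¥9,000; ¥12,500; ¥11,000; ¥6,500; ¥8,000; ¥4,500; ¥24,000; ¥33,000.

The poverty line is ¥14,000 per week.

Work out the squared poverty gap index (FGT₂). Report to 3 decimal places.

0.140

Poor units: ¥4,500, ¥6,500, ¥8,000, ¥9,000, ¥11,000, ¥12,500 (q = 6 of N = 8).
Relative gaps: (14000−4500)/14000 = 0.6786; (14000−6500)/14000 = 0.5357; (14000−8000)/14000 = 0.4286; (14000−9000)/14000 = 0.3571; (14000−11000)/14000 = 0.2143; (14000−12500)/14000 = 0.1071.
Squared: 0.4605; 0.2870; 0.1837; 0.1276; 0.0459; 0.0115.
Sum = 1.116071; P₂ = 1.116071 / 8 = 0.140.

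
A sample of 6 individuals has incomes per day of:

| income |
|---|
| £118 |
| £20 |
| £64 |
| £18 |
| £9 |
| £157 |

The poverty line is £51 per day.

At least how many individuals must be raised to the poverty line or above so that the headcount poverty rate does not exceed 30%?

3 of the 6 individuals are poor, so H = 3/6 = 0.500.
A headcount ratio of at most 30% allows at most ⌊0.30 × 6⌋ = 1 poor individuals.
So at least 3 − 1 = 2 must be lifted.

2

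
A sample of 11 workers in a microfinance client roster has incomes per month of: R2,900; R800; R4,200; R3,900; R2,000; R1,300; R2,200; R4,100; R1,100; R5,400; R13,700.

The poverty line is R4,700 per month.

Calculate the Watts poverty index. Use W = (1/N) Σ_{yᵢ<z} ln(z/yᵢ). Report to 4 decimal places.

0.6400

Below the line: R800, R1,100, R1,300, R2,000, R2,200, R2,900, R3,900, R4,100, R4,200 (q = 9 of N = 11).
Log shortfalls: ln(4700/800) = 1.7707; ln(4700/1100) = 1.4523; ln(4700/1300) = 1.2852; ln(4700/2000) = 0.8544; ln(4700/2200) = 0.7591; ln(4700/2900) = 0.4829; ln(4700/3900) = 0.1866; ln(4700/4100) = 0.1366; ln(4700/4200) = 0.1125.
W = 7.040168 / 11 = 0.6400.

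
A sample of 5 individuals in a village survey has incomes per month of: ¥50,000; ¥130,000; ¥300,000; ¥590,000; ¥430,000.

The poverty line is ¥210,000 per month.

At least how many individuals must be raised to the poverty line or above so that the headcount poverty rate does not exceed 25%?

2 of the 5 individuals are poor, so H = 2/5 = 0.400.
A headcount ratio of at most 25% allows at most ⌊0.25 × 5⌋ = 1 poor individuals.
So at least 2 − 1 = 1 must be lifted.

1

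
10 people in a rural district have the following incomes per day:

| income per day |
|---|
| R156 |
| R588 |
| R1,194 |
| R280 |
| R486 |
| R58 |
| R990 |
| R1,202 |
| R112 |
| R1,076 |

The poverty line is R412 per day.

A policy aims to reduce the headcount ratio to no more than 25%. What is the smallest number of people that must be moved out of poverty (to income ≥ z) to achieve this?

Currently q = 4 of N = 10 are below the line (H = 0.400).
A headcount ratio of at most 25% allows at most ⌊0.25 × 10⌋ = 2 poor people.
So at least 4 − 2 = 2 must be lifted.

2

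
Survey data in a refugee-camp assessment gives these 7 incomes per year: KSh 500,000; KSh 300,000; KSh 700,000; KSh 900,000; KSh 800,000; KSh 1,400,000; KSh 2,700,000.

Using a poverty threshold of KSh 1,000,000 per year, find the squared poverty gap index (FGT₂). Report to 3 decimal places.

Below the line: KSh 300,000, KSh 500,000, KSh 700,000, KSh 800,000, KSh 900,000 (q = 5 of N = 7).
Gap ratios (z−y)/z: (1000000−300000)/1000000 = 0.7000; (1000000−500000)/1000000 = 0.5000; (1000000−700000)/1000000 = 0.3000; (1000000−800000)/1000000 = 0.2000; (1000000−900000)/1000000 = 0.1000.
Squared: 0.4900; 0.2500; 0.0900; 0.0400; 0.0100.
Sum = 0.880000; P₂ = 0.880000 / 7 = 0.126.

0.126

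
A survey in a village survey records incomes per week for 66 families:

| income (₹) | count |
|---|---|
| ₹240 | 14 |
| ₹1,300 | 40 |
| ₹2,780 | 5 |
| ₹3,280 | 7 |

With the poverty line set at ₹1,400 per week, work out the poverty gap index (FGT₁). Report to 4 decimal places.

Poor units: 14×₹240, 40×₹1,300 (q = 54 of N = 66).
Shortfall ratios: (1400−240)/1400 = 0.8286 (×14); (1400−1300)/1400 = 0.0714 (×40).
Sum of shortfalls = 14.457143; P₁ averages over all N: 14.457143 / 66 = 0.2190.

0.2190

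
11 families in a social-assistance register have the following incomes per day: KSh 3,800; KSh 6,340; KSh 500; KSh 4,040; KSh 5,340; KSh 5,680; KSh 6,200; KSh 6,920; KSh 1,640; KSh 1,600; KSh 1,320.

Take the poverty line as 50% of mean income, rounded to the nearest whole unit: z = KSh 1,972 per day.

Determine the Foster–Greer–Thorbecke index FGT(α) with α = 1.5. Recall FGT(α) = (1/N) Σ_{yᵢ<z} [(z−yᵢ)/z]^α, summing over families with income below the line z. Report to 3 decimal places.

0.090

Incomes under z: KSh 500, KSh 1,320, KSh 1,600, KSh 1,640 (q = 4 of N = 11).
Gap ratios (z−y)/z: (1972−500)/1972 = 0.7465; (1972−1320)/1972 = 0.3306; (1972−1600)/1972 = 0.1886; (1972−1640)/1972 = 0.1684.
Raised to α = 1.5: 0.64491; 0.19011; 0.08193; 0.06908.
Sum = 0.986037; FGT(1.5) = 0.986037 / 11 = 0.090.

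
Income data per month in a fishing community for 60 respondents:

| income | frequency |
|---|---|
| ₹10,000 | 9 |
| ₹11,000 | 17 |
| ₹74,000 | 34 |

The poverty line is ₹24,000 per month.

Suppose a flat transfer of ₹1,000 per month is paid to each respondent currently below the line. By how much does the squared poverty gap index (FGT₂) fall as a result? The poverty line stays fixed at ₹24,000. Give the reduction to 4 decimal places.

Before: below the line — 9×₹10,000, 17×₹11,000; squared poverty gap index (FGT₂) = 0.134172.
After the ₹1,000 transfer: below the line — 9×₹11,000, 17×₹12,000; squared poverty gap index (FGT₂) = 0.114844.
Reduction = 0.134172 − 0.114844 = 0.0193.

0.0193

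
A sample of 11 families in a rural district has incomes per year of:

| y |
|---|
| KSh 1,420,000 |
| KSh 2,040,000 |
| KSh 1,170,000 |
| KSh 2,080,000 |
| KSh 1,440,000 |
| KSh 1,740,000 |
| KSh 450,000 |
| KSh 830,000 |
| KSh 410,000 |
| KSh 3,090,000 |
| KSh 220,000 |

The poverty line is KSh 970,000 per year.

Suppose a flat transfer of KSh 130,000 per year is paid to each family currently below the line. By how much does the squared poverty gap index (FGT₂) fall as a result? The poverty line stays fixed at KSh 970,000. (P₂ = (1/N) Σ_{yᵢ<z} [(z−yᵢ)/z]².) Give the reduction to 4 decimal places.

0.0430

Before: below the line — KSh 220,000, KSh 410,000, KSh 450,000, KSh 830,000; squared poverty gap index (FGT₂) = 0.112668.
After the KSh 130,000 transfer: below the line — KSh 350,000, KSh 540,000, KSh 580,000, KSh 960,000; squared poverty gap index (FGT₂) = 0.069711.
Reduction = 0.112668 − 0.069711 = 0.0430.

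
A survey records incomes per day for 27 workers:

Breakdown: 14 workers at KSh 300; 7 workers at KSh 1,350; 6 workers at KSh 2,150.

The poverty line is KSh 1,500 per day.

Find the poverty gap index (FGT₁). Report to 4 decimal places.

0.4407

Incomes under z: 14×KSh 300, 7×KSh 1,350 (q = 21 of N = 27).
Normalized shortfalls: (1500−300)/1500 = 0.8000 (×14); (1500−1350)/1500 = 0.1000 (×7).
Σ = 11.900000. Dividing by the full population N = 27 gives P₁ = 0.4407.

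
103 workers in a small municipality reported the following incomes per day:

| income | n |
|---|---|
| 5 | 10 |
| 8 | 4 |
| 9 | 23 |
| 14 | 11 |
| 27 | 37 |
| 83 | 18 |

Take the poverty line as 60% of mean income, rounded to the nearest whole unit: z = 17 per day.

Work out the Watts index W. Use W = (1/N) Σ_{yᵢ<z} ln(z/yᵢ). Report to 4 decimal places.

0.3108

Incomes under z: 10×5, 4×8, 23×9, 11×14 (q = 48 of N = 103).
Log gaps: ln(17/5) = 1.2238 (×10); ln(17/8) = 0.7538 (×4); ln(17/9) = 0.6360 (×23); ln(17/14) = 0.1942 (×11).
W = 32.016299 / 103 = 0.3108.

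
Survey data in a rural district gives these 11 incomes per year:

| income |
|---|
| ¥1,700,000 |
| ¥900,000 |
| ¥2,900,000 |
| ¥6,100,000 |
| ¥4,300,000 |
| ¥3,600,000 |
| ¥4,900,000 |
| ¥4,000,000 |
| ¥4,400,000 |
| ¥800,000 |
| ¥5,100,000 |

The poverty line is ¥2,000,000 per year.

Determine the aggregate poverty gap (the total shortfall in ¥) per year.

¥2,600,000

Below the line: ¥800,000, ¥900,000, ¥1,700,000 (q = 3 of N = 11).
Individual gaps: 2000000−800000 = 1200000; 2000000−900000 = 1100000; 2000000−1700000 = 300000.
Aggregate gap = ¥2,600,000.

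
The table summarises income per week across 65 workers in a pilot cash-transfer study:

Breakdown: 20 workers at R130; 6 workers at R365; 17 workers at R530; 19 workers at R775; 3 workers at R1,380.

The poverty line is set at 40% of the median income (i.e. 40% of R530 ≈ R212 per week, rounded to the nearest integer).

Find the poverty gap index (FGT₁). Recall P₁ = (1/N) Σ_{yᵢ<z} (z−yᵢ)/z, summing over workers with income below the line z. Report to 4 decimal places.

Incomes under z: 20×R130 (q = 20 of N = 65).
Shortfall ratios: (212−130)/212 = 0.3868 (×20).
Sum of shortfalls = 7.735849; P₁ averages over all N: 7.735849 / 65 = 0.1190.

0.1190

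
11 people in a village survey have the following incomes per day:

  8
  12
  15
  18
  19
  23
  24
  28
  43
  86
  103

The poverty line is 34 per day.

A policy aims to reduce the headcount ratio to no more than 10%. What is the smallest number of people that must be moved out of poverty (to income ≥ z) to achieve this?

7

Currently q = 8 of N = 11 are below the line (H = 0.727).
A headcount ratio of at most 10% allows at most ⌊0.10 × 11⌋ = 1 poor people.
So at least 8 − 1 = 7 must be lifted.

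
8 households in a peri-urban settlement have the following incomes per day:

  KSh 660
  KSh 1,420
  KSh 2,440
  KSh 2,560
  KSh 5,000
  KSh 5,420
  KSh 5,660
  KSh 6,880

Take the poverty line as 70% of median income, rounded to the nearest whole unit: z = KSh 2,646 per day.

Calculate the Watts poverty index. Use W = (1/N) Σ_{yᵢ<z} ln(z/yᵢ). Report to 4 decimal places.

Incomes under z: KSh 660, KSh 1,420, KSh 2,440, KSh 2,560 (q = 4 of N = 8).
ln(z/y) terms: ln(2646/660) = 1.3886; ln(2646/1420) = 0.6224; ln(2646/2440) = 0.0811; ln(2646/2560) = 0.0330.
W = 2.125050 / 8 = 0.2656.

0.2656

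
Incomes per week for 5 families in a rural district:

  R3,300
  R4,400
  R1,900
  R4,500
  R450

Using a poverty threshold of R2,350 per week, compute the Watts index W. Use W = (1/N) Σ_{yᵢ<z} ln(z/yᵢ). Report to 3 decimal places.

Below z: R450, R1,900 (q = 2 of N = 5).
Log gaps: ln(2350/450) = 1.6529; ln(2350/1900) = 0.2126.
W = 1.865484 / 5 = 0.373.

0.373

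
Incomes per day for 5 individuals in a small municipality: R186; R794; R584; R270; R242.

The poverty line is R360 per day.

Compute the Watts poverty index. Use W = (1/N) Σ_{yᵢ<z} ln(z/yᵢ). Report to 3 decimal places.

Incomes under z: R186, R242, R270 (q = 3 of N = 5).
Log shortfalls: ln(360/186) = 0.6604; ln(360/242) = 0.3972; ln(360/270) = 0.2877.
W = 1.345206 / 5 = 0.269.

0.269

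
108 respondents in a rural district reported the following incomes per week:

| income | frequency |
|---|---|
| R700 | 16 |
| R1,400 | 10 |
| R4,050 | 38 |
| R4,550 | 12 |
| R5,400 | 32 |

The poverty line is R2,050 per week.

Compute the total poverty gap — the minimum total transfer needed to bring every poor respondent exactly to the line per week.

Below z: 16×R700, 10×R1,400 (q = 26 of N = 108).
Individual gaps: 16×(2050−700) = 21600; 10×(2050−1400) = 6500.
Aggregate gap = R28,100.

R28,100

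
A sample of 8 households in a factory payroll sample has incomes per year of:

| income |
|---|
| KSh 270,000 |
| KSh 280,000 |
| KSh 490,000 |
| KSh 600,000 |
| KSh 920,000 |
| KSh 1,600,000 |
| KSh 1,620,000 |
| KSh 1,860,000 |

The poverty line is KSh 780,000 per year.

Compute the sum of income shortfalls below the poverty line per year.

Incomes under z: KSh 270,000, KSh 280,000, KSh 490,000, KSh 600,000 (q = 4 of N = 8).
Individual gaps: 780000−270000 = 510000; 780000−280000 = 500000; 780000−490000 = 290000; 780000−600000 = 180000.
Aggregate gap = KSh 1,480,000.

KSh 1,480,000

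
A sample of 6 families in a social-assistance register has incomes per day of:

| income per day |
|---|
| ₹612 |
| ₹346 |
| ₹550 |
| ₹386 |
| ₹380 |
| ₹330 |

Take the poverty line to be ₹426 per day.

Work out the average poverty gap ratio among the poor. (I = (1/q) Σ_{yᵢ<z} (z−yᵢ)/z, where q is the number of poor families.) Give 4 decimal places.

Incomes under z: ₹330, ₹346, ₹380, ₹386 (q = 4 of N = 6).
Shortfall ratios (z−y)/z: 0.2254, 0.1878, 0.1080, 0.0939; sum = 0.615023.
I averages over the q = 4 poor units only: 0.615023 / 4 = 0.1538.

0.1538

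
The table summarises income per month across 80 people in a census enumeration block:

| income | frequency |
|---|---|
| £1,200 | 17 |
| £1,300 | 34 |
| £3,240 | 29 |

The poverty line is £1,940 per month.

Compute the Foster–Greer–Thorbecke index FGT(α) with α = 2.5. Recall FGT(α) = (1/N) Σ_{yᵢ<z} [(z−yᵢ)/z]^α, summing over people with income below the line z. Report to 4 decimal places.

0.0457

Below the line: 17×£1,200, 34×£1,300 (q = 51 of N = 80).
Gap ratios (z−y)/z: (1940−1200)/1940 = 0.3814 (×17); (1940−1300)/1940 = 0.3299 (×34).
Raised to α = 2.5: 0.08986 (×17); 0.06251 (×34).
Sum = 3.652971; FGT(2.5) = 3.652971 / 80 = 0.0457.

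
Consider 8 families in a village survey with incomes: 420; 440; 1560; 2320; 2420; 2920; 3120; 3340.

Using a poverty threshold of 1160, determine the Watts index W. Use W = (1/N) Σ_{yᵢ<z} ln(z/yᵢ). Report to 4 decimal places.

Incomes under z: 420, 440 (q = 2 of N = 8).
Log gaps: ln(1160/420) = 1.0159; ln(1160/440) = 0.9694.
W = 1.985321 / 8 = 0.2482.

0.2482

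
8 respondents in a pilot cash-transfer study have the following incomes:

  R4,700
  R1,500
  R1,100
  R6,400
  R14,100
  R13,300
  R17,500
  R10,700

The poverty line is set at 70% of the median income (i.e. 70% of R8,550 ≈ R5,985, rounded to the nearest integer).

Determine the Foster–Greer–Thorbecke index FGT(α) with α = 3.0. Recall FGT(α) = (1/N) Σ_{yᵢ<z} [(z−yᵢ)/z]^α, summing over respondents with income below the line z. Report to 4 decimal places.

Below the line: R1,100, R1,500, R4,700 (q = 3 of N = 8).
Gap ratios (z−y)/z: (5985−1100)/5985 = 0.8162; (5985−1500)/5985 = 0.7494; (5985−4700)/5985 = 0.2147.
Raised to α = 3.0: 0.54375; 0.42082; 0.00990.
Sum = 0.974468; FGT(3.0) = 0.974468 / 8 = 0.1218.

0.1218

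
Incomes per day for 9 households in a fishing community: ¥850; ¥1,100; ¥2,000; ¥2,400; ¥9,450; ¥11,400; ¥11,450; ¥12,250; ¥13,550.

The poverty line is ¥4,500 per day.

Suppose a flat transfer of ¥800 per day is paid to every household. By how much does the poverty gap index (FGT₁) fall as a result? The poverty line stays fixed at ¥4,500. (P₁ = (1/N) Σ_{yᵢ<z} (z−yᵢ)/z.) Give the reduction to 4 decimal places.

0.0790

Before: below the line — ¥850, ¥1,100, ¥2,000, ¥2,400; poverty gap index (FGT₁) = 0.287654.
After the ¥800 transfer: below the line — ¥1,650, ¥1,900, ¥2,800, ¥3,200; poverty gap index (FGT₁) = 0.208642.
Reduction = 0.287654 − 0.208642 = 0.0790.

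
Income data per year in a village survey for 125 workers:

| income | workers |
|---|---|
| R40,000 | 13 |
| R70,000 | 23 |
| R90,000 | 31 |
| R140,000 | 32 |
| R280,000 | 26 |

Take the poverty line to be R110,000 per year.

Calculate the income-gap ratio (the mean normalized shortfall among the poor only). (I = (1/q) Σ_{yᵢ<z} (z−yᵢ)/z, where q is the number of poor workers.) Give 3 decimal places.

Below z: 13×R40,000, 23×R70,000, 31×R90,000 (q = 67 of N = 125).
Relative gaps: 0.6364 (×13), 0.3636 (×23), 0.1818 (×31); sum = 22.272727.
I averages over the q = 67 poor units only: 22.272727 / 67 = 0.332.

0.332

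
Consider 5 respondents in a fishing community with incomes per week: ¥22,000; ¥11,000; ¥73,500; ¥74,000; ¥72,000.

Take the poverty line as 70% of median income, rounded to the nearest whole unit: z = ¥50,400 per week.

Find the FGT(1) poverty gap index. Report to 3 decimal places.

Below the line: ¥11,000, ¥22,000 (q = 2 of N = 5).
Normalized shortfalls: (50400−11000)/50400 = 0.7817; (50400−22000)/50400 = 0.5635.
Sum of shortfalls = 1.345238; P₁ averages over all N: 1.345238 / 5 = 0.269.

0.269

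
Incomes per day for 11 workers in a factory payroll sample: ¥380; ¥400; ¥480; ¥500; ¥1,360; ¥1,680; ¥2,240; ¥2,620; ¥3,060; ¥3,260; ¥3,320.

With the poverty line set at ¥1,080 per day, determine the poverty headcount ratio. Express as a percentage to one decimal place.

36.4%

4 of the 11 workers have income below ¥1,080.
H = 4/11 = 36.4%.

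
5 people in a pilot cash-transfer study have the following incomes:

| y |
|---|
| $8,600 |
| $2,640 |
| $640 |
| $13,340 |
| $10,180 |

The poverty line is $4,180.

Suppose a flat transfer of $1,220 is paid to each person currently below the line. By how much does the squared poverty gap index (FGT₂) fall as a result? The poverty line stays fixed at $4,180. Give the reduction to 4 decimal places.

Before: below the line — $640, $2,640; squared poverty gap index (FGT₂) = 0.170591.
After the $1,220 transfer: below the line — $1,860, $3,860; squared poverty gap index (FGT₂) = 0.062782.
Reduction = 0.170591 − 0.062782 = 0.1078.

0.1078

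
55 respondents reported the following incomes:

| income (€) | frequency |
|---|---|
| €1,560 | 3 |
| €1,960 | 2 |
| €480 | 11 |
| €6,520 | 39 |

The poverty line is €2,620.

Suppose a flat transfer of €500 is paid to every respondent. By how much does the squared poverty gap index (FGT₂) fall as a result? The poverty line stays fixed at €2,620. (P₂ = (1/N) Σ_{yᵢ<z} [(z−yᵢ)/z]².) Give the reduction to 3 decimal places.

0.064

Before: below the line — 11×€480, 3×€1,560, 2×€1,960; squared poverty gap index (FGT₂) = 0.14467.
After the €500 transfer: below the line — 11×€980, 3×€2,060, 2×€2,460; squared poverty gap index (FGT₂) = 0.08099.
Reduction = 0.14467 − 0.08099 = 0.064.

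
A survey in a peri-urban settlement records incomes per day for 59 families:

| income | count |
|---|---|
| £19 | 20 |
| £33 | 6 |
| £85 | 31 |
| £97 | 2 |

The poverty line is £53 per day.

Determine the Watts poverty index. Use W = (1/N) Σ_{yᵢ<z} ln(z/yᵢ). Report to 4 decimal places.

0.3959

Below z: 20×£19, 6×£33 (q = 26 of N = 59).
Log gaps: ln(53/19) = 1.0259 (×20); ln(53/33) = 0.4738 (×6).
W = 23.359765 / 59 = 0.3959.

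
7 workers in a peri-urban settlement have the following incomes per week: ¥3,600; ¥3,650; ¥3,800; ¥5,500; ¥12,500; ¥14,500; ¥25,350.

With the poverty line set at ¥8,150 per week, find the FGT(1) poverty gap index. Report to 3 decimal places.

Incomes under z: ¥3,600, ¥3,650, ¥3,800, ¥5,500 (q = 4 of N = 7).
Normalized shortfalls: (8150−3600)/8150 = 0.5583; (8150−3650)/8150 = 0.5521; (8150−3800)/8150 = 0.5337; (8150−5500)/8150 = 0.3252.
Σ = 1.969325. Dividing by the full population N = 7 gives P₁ = 0.281.

0.281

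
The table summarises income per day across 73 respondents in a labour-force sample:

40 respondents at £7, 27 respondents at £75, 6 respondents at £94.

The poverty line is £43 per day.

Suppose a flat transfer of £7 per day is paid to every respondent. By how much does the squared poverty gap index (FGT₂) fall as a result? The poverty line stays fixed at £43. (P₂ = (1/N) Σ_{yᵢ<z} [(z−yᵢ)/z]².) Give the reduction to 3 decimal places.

0.135

Before: below the line — 40×£7; squared poverty gap index (FGT₂) = 0.38407.
After the £7 transfer: below the line — 40×£14; squared poverty gap index (FGT₂) = 0.24923.
Reduction = 0.38407 − 0.24923 = 0.135.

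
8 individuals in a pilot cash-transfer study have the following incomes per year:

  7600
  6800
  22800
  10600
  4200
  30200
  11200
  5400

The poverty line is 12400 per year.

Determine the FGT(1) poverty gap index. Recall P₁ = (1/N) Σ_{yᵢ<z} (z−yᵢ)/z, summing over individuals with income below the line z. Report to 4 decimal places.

Below z: 4200, 5400, 6800, 7600, 10600, 11200 (q = 6 of N = 8).
Normalized shortfalls: (12400−4200)/12400 = 0.6613; (12400−5400)/12400 = 0.5645; (12400−6800)/12400 = 0.4516; (12400−7600)/12400 = 0.3871; (12400−10600)/12400 = 0.1452; (12400−11200)/12400 = 0.0968.
Sum of shortfalls = 2.306452; P₁ averages over all N: 2.306452 / 8 = 0.2883.

0.2883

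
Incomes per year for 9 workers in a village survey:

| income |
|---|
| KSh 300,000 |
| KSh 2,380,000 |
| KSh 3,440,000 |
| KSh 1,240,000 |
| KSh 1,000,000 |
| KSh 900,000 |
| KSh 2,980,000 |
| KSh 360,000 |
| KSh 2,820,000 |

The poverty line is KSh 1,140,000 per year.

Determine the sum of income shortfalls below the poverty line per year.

Poor units: KSh 300,000, KSh 360,000, KSh 900,000, KSh 1,000,000 (q = 4 of N = 9).
Individual gaps: 1140000−300000 = 840000; 1140000−360000 = 780000; 1140000−900000 = 240000; 1140000−1000000 = 140000.
Aggregate gap = KSh 2,000,000.

KSh 2,000,000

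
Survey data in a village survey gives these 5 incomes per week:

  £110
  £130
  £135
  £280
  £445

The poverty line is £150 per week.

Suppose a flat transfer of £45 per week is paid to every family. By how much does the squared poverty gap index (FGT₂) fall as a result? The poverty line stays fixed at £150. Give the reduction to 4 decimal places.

0.0198

Before: below the line — £110, £130, £135; squared poverty gap index (FGT₂) = 0.019778.
After the £45 transfer: below the line — none; squared poverty gap index (FGT₂) = 0.000000.
Reduction = 0.019778 − 0.000000 = 0.0198.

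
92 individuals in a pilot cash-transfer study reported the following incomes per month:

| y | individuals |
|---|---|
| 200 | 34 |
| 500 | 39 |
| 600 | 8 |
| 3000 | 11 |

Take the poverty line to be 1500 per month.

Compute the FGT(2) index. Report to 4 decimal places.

0.4973

Below the line: 34×200, 39×500, 8×600 (q = 81 of N = 92).
Normalized shortfalls: (1500−200)/1500 = 0.8667 (×34); (1500−500)/1500 = 0.6667 (×39); (1500−600)/1500 = 0.6000 (×8).
Squared: 0.7511 (×34); 0.4444 (×39); 0.3600 (×8).
Sum = 45.751111; P₂ = 45.751111 / 92 = 0.4973.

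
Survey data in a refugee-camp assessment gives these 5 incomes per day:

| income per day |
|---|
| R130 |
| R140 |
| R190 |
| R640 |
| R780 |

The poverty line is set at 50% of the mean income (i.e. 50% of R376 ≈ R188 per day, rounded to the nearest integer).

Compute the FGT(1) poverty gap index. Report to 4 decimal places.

0.1128

Incomes under z: R130, R140 (q = 2 of N = 5).
Normalized shortfalls: (188−130)/188 = 0.3085; (188−140)/188 = 0.2553.
Σ = 0.563830. Dividing by the full population N = 5 gives P₁ = 0.1128.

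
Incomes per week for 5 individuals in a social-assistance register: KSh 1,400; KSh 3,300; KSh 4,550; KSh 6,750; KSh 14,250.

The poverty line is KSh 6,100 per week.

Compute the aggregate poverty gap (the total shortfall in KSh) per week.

Poor units: KSh 1,400, KSh 3,300, KSh 4,550 (q = 3 of N = 5).
Individual gaps: 6100−1400 = 4700; 6100−3300 = 2800; 6100−4550 = 1550.
Aggregate gap = KSh 9,050.

KSh 9,050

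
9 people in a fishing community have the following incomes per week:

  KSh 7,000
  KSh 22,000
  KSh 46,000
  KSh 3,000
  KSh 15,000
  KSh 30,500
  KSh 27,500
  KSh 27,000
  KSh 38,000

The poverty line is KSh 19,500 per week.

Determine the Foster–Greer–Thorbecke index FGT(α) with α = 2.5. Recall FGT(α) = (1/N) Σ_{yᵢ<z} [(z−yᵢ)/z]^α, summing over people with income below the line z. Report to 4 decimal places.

0.1126

Below the line: KSh 3,000, KSh 7,000, KSh 15,000 (q = 3 of N = 9).
Relative gaps: (19500−3000)/19500 = 0.8462; (19500−7000)/19500 = 0.6410; (19500−15000)/19500 = 0.2308.
Raised to α = 2.5: 0.65860; 0.32899; 0.02558.
Sum = 1.013179; FGT(2.5) = 1.013179 / 9 = 0.1126.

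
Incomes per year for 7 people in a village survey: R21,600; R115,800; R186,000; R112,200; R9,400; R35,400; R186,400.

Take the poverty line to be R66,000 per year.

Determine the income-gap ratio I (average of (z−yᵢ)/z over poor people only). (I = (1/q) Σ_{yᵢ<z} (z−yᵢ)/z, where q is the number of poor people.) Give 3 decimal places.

Below z: R9,400, R21,600, R35,400 (q = 3 of N = 7).
Relative gaps: 0.8576, 0.6727, 0.4636; sum = 1.993939.
I averages over the q = 3 poor units only: 1.993939 / 3 = 0.665.

0.665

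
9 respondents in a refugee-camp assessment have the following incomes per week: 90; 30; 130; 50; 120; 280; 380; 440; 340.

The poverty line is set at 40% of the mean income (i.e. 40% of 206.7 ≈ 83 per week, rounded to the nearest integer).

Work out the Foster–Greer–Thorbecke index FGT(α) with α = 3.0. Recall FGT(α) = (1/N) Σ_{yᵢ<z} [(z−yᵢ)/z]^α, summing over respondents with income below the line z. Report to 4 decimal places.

0.0359

Below z: 30, 50 (q = 2 of N = 9).
Gap ratios (z−y)/z: (83−30)/83 = 0.6386; (83−50)/83 = 0.3976.
Raised to α = 3.0: 0.26037; 0.06285.
Sum = 0.323222; FGT(3.0) = 0.323222 / 9 = 0.0359.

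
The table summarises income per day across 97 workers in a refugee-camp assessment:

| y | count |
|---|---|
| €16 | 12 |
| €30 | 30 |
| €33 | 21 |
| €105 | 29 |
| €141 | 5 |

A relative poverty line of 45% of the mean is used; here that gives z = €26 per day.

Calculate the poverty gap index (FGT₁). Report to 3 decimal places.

Below the line: 12×€16 (q = 12 of N = 97).
Normalized shortfalls: (26−16)/26 = 0.3846 (×12).
Σ = 4.615385. Dividing by the full population N = 97 gives P₁ = 0.048.

0.048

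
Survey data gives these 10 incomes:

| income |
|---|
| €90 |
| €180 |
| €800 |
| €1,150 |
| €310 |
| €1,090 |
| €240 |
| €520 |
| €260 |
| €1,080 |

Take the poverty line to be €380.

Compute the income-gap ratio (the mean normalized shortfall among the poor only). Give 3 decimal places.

Incomes under z: €90, €180, €240, €260, €310 (q = 5 of N = 10).
Relative gaps: 0.7632, 0.5263, 0.3684, 0.3158, 0.1842; sum = 2.157895.
I averages over the q = 5 poor units only: 2.157895 / 5 = 0.432.

0.432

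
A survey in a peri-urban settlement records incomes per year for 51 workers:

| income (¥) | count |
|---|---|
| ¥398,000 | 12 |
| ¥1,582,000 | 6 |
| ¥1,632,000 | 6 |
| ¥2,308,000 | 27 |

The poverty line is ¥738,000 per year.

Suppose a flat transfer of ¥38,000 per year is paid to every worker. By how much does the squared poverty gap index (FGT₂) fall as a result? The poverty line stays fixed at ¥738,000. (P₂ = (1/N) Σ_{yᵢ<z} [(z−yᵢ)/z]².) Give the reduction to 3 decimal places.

0.011

Before: below the line — 12×¥398,000; squared poverty gap index (FGT₂) = 0.04994.
After the ¥38,000 transfer: below the line — 12×¥436,000; squared poverty gap index (FGT₂) = 0.03940.
Reduction = 0.04994 − 0.03940 = 0.011.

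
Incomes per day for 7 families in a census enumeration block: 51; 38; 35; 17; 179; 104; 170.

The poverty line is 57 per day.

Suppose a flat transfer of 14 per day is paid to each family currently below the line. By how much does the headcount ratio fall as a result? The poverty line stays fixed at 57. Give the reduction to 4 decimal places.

0.1429

Before: below the line — 17, 35, 38, 51; headcount ratio = 0.571429.
After the 14 transfer: below the line — 31, 49, 52; headcount ratio = 0.428571.
Reduction = 0.571429 − 0.428571 = 0.1429.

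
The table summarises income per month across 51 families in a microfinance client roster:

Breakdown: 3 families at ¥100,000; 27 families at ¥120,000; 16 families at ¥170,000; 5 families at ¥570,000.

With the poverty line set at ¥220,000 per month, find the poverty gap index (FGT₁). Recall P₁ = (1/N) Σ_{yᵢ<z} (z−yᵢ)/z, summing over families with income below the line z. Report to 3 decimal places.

Poor units: 3×¥100,000, 27×¥120,000, 16×¥170,000 (q = 46 of N = 51).
Normalized shortfalls: (220000−100000)/220000 = 0.5455 (×3); (220000−120000)/220000 = 0.4545 (×27); (220000−170000)/220000 = 0.2273 (×16).
Σ = 17.545455. Dividing by the full population N = 51 gives P₁ = 0.344.

0.344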